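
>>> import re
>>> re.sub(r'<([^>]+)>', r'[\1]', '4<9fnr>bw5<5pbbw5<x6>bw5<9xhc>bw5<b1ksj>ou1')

'4[9fnr]bw5[5pbbw5<x6]bw5[9xhc]bw5[b1ksj]ou1'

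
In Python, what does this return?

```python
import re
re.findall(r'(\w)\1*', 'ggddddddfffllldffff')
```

['g', 'd', 'f', 'l', 'd', 'f']

After group 1 captures some text, `\1` only succeeds where that same text appears again.
With a single group, `findall` returns only what that group captured — 6 items.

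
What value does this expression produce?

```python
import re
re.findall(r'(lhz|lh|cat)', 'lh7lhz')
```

['lh', 'lhz']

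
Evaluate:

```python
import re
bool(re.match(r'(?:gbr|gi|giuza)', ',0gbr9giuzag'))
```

With `match`, the pattern is implicitly anchored at the beginning.
Here the pattern fails at index 0, so the call returns None, and `bool(None)` is False.

False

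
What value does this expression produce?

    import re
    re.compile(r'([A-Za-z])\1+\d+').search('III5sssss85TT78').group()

`\1` has to match the exact text group 1 already captured.
`re.search` tries every starting position until one works.
The match spans [0:4] → 'III5'.
Captured: group 1 = 'I'.

'III5'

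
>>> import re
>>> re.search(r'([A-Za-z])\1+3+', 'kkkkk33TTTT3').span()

(0, 7)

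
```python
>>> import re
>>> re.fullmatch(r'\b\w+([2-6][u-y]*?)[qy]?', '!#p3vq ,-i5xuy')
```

`re.fullmatch` requires the pattern to consume the entire string.
Here the pattern can't cover the whole string, so the call returns None.

None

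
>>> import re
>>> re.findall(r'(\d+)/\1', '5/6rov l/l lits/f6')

[]

The backreference `\1` re-matches whatever the first group consumed, character for character.
With a single group, `findall` returns only what that group captured — 0 items.
Nothing in the string satisfies the pattern, so the list is empty.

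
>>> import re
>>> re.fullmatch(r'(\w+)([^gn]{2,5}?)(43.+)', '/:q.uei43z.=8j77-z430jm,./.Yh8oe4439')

The pattern matches one or more of a word character (captured); then 2 to 5 of any character except [gn] (lazy) (captured); then the literal '43', then one or more of any character (captured).
For `fullmatch`, every character of the input must be accounted for by the pattern.
Here the pattern can't cover the whole string, so the call returns None.

None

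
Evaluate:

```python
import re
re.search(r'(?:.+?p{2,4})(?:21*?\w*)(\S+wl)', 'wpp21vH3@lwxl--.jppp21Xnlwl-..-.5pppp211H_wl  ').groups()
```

The match spans [0:44] → 'wpp21vH3@lwxl--.jppp21Xnlwl-..-.5pppp211H_wl'.
Captured: group 1 = '@lwxl--.jppp21Xnlwl-..-.5pppp211H_wl'.

('@lwxl--.jppp21Xnlwl-..-.5pppp211H_wl',)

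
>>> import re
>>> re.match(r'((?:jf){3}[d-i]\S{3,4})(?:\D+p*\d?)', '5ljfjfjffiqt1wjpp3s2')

None

Pattern: the literal 'jf' repeated 3 times, then a character in [d-i], then 3 to 4 of a non-whitespace character (captured); then one or more of a non-digit, then zero or more of a literal 'p', then optionally a digit (non-capturing group).
`re.match` won't scan ahead — the pattern has to work from the very first character.
Here the pattern fails at index 0, so the call returns None.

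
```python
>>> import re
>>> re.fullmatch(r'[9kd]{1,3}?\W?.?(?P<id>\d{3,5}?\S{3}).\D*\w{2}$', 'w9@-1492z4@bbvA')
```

The pattern matches 1 to 3 of one of [9kd] (lazy), then optionally a non-word character, then optionally any character; then 3 to 5 of a digit (lazy), then exactly 3 of a non-whitespace character (captured as 'id'); then any character, then zero or more of a non-digit, then exactly 2 of a word character; then anchored at the end.
For `fullmatch`, every character of the input must be accounted for by the pattern.
Here the pattern can't cover the whole string, so the call returns None.

None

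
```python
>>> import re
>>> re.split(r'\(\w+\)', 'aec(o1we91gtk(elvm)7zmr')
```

Splitting on the pattern gives 2 pieces.

['aec(o1we91gtk', '7zmr']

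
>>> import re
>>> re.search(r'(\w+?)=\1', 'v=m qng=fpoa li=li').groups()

A backreference is literal: `\1` must see the identical characters the first group matched.
Unlike `match`, `search` isn't anchored — it looks for the pattern anywhere in the string.
The match spans [13:18] → 'li=li'.
Captured: group 1 = 'li'.

('li',)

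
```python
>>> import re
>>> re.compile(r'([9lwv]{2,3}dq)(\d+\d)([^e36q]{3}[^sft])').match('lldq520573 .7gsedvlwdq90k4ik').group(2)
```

'520573'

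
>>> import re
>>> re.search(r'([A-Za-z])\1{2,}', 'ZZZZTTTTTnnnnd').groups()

('Z',)

After group 1 captures some text, `\1` only succeeds where that same text appears again.
Unlike `match`, `search` isn't anchored — it looks for the pattern anywhere in the string.
The match spans [0:4] → 'ZZZZ'.
Captured: group 1 = 'Z'.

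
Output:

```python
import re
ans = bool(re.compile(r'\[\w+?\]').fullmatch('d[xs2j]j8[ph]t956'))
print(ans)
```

`re.fullmatch` requires the pattern to consume the entire string.
Here the pattern can't cover the whole string, so the call returns None, and `bool(None)` is False.

False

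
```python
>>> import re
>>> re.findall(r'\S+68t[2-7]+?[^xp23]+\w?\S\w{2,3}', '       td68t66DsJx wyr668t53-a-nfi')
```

Pattern: one or more of a non-whitespace character, then the literal '68t', then one or more of a character in [2-7] (lazy); then one or more of any character except [xp23]; then optionally a word character, then a non-whitespace character, then 2 to 3 of a word character.
Walking the string: at [7:18] → 'td68t66DsJx'; at [19:34] → 'wyr668t53-a-nfi'.
With no groups in the pattern, `findall` gives back each whole match — 2 here.

['td68t66DsJx', 'wyr668t53-a-nfi']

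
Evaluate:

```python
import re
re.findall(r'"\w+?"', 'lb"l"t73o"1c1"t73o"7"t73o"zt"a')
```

['"l"', '"1c1"', '"7"', '"zt"']

Matches: at [2:5] → '"l"'; at [9:14] → '"1c1"'; at [18:21] → '"7"'; at [25:29] → '"zt"'.
No capturing groups, so `findall` returns the 4 full match strings.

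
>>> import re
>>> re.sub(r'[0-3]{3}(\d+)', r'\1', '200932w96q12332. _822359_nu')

'932w96q32. _859_nu'

Pattern: exactly 3 of a character in [0-3]; then one or more of a digit (captured).
Matches: at [0:6] → '200932'; at [10:15] → '12332'; at [19:24] → '22359'.
Each match is replaced using the text its own group 1 captured.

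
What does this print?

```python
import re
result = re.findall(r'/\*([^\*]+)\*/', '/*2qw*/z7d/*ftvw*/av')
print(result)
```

Scanning left to right: at [0:7] match '/*2qw*/', group 1 = '2qw'; at [10:18] match '/*ftvw*/', group 1 = 'ftvw'.
`findall` collects group 1 from each match (2 total).

['2qw', 'ftvw']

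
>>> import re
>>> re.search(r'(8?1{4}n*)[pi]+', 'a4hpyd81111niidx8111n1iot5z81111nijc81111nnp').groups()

('81111n',)

The pattern matches optionally the literal '8', then exactly 4 of a literal '1', then zero or more of a literal 'n' (captured); then one or more of one of [pi].
`search` walks the string left to right and returns the first match it finds.
The match spans [6:14] → '81111nii'.
Captured: group 1 = '81111n'.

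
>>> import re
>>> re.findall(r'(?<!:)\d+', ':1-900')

['900']

`(?!…)`/`(?<!…)` only lets a position through if the neighbouring text does NOT match; no characters are consumed.
`findall` yields the raw match text (1 of them) because the pattern has no groups.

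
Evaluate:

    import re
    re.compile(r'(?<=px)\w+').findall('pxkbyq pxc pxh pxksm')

The positive lookaround only admits positions where the adjacent text matches; those characters stay outside the span.
`findall` yields the raw match text (4 of them) because the pattern has no groups.

['kbyq', 'c', 'h', 'ksm']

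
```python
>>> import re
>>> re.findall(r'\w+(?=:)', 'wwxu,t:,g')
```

['t']

The positive lookaround only admits positions where the adjacent text matches; those characters stay outside the span.
Matches: at [5:6] → 't'.
With no groups in the pattern, `findall` gives back each whole match — 1 here.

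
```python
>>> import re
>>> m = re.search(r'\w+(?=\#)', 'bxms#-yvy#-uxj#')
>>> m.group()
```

'bxms'

The `(?=…)`/`(?<=…)` assertion just peeks at neighbouring text; it doesn't advance the match position.
`search` walks the string left to right and returns the first match it finds.
The match spans [0:4] → 'bxms'.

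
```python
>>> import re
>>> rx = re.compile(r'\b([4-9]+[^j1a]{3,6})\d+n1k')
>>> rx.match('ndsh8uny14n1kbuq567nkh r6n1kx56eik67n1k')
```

Pattern: a word boundary (`\b`, zero-width); then one or more of a character in [4-9], then 3 to 6 of any character except [j1a] (captured); then one or more of a digit, then the literal 'n1k'.
`match` is anchored at position 0; if the pattern doesn't fit there, it returns None.
Here the string doesn't start with a match, so the call returns None.

None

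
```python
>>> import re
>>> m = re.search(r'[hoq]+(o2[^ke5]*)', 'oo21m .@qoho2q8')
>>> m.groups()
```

The pattern matches one or more of one of [hoq]; then the literal 'o2', then zero or more of any character except [ke5] (captured).
`search` walks the string left to right and returns the first match it finds.
The match spans [0:15] → 'oo21m .@qoho2q8'.
Captured: group 1 = 'o21m .@qoho2q8'.

('o21m .@qoho2q8',)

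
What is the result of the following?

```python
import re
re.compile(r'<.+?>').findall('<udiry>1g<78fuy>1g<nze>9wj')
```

With the lazy modifier that quantifier settles for the fewest repetitions that let the rest of the pattern succeed (the atoms after it are unaffected and can still be greedy).
Scanning left to right: at [0:7] → '<udiry>'; at [9:16] → '<78fuy>'; at [18:23] → '<nze>'.
Since nothing is captured, `findall` lists the 3 matched substrings directly.

['<udiry>', '<78fuy>', '<nze>']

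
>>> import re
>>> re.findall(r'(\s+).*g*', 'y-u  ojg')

['  ']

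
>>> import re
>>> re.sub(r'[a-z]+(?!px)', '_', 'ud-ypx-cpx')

Because the assertion is negative and zero-width, positions next to the forbidden text are skipped.
Matches: at [0:2] → 'ud'; at [3:6] → 'ypx'; at [7:10] → 'cpx'.
Each match is replaced by '_'.

'_-_-_'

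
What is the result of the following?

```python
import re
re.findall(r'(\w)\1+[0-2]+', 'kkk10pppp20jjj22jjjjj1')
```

['k', 'p', 'j', 'j']

`\1` has to match the exact text group 1 already captured.
`findall` collects group 1 from each match (4 total).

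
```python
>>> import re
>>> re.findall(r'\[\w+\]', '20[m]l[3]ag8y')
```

With no groups in the pattern, `findall` gives back each whole match — 2 here.

['[m]', '[3]']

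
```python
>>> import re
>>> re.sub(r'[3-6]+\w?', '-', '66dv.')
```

'-v.'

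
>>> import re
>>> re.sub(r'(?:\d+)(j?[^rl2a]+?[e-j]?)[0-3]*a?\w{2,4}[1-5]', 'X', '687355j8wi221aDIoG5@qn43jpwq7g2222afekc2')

This matches one or more of a digit (non-capturing group); then optionally the literal 'j', then one or more of any character except [rl2a] (lazy), then optionally a character in [e-j] (captured); then zero or more of a character in [0-3]; then optionally a literal 'a', then 2 to 4 of a word character, then a character in [1-5].
Matches: at [0:13] → '687355j8wi221'; at [18:24] → '5@qn43'; at [28:40] → '7g2222afekc2'.
`sub` substitutes 'X' at each match site.

'XaDIoGXjpwqX'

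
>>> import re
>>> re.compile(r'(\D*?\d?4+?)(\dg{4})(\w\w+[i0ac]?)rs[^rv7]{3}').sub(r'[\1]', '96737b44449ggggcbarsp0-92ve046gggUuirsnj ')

'96737[b4444]92ve046gggUuirsnj '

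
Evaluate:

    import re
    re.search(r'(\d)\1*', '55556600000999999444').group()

'5555'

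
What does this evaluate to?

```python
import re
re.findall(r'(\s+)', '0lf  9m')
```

This matches one or more of whitespace (captured).
Scanning left to right: at [3:5] match '  ', group 1 = '  '.
One capturing group, so `findall` returns just the captured substring from the one match — 1 in all.

['  ']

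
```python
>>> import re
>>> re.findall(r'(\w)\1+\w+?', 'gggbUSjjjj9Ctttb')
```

['g', 'j', 't']

The backreference `\1` re-matches whatever the first group consumed, character for character.
With a single group, `findall` returns only what that group captured — 3 items.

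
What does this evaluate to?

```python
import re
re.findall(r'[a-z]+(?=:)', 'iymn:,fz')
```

The lookaround is zero-width — it requires the adjacent text to match without consuming it, so the asserted text isn't part of the match.
`findall` yields the raw match text (1 of them) because the pattern has no groups.

['iymn']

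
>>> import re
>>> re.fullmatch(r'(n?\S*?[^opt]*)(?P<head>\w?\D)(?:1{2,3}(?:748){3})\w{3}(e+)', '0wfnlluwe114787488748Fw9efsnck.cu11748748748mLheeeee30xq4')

None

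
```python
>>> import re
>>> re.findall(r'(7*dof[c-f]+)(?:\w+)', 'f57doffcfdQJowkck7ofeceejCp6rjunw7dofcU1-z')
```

['7doffcfd']

Pattern: zero or more of the literal '7', then the literal 'dof', then one or more of a character in [c-f] (captured); then one or more of a word character (non-capturing group).
Because there's exactly one group, `findall` drops the full match and keeps group 1 from the one hit.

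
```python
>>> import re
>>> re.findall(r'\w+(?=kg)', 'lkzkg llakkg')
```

['lkz', 'llak']

Lookahead/lookbehind check context without consuming it, so the matched span excludes the asserted characters.
Walking the string: at [0:3] → 'lkz'; at [6:10] → 'llak'.
Since nothing is captured, `findall` lists the 2 matched substrings directly.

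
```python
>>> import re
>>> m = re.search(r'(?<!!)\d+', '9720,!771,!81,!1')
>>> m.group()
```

The negative lookaround is zero-width — it rules out positions where the adjacent text would match, without consuming anything.
The match spans [0:4] → '9720'.

'9720'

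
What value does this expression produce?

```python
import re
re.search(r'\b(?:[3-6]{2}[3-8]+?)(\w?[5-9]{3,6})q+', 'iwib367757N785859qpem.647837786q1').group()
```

'647837786q'

This matches a word boundary (`\b`, zero-width); then exactly 2 of a character in [3-6], then one or more of a character in [3-8] (lazy) (non-capturing group); then optionally a word character, then 3 to 6 of a character in [5-9] (captured); then one or more of a literal 'q'.
Unlike `match`, `search` isn't anchored — it looks for the pattern anywhere in the string.
The match spans [22:32] → '647837786q'.
Captured: group 1 = '37786'.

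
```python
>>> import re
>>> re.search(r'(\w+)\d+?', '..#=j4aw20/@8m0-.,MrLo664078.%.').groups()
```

This matches one or more of a word character (captured); then one or more of a digit (lazy).
Unlike `match`, `search` isn't anchored — it looks for the pattern anywhere in the string.
The match spans [4:10] → 'j4aw20'.
Captured: group 1 = 'j4aw2'.

('j4aw2',)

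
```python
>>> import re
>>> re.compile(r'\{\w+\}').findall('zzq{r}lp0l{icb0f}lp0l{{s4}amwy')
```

['{r}', '{icb0f}', '{s4}']

Matches: at [3:6] → '{r}'; at [10:17] → '{icb0f}'; at [22:26] → '{s4}'.
`findall` yields the raw match text (3 of them) because the pattern has no groups.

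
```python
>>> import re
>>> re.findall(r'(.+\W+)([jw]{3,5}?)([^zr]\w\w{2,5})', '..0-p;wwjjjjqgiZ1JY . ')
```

This matches one or more of any character, then one or more of a non-word character (captured); then 3 to 5 of one of [jw] (lazy) (captured); then any character except [zr], then a word character, then 2 to 5 of a word character (captured).
A non-greedy quantifier consumes as few characters as it can — just enough that the remainder of the pattern still matches from where it stops; whatever follows it matches normally.
Walking the string: at [0:16] match '..0-p;wwjjjjqgiZ', groups = ('..0-p;', 'wwj', 'jjjqgiZ').
`findall` packs the 3 group values into a tuple for every match.

[('..0-p;', 'wwj', 'jjjqgiZ')]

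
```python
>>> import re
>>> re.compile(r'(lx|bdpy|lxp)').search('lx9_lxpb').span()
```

(0, 2)

`search` walks the string left to right and returns the first match it finds.
The match spans [0:2] → 'lx'.
Captured: group 1 = 'lx'.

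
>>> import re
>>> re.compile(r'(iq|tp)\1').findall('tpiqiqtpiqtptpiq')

['iq', 'tp']

A backreference is literal: `\1` must see the identical characters the first group matched.
One capturing group, so `findall` returns just the captured substring from each match — 2 in all.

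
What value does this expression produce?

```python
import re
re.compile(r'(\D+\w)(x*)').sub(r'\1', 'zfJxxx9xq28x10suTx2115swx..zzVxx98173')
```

Pattern: one or more of a non-digit, then a word character (captured); then zero or more of a literal 'x' (captured).
Matches: at [0:8] → 'zfJxxx9x'; at [8:10] → 'q2'; at [11:13] → 'x1'; at [14:19] → 'suTx2'; at [22:33] → 'swx..zzVxx9'.
`\1` in the replacement pulls in group 1's text for each match.

'zfJxxx9q28x10suTx2115swx..zzVxx98173'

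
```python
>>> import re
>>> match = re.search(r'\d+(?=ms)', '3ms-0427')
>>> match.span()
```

(0, 1)

Because the assertion is zero-width, the text it checks is not consumed and won't appear in the result.
The match spans [0:1] → '3'.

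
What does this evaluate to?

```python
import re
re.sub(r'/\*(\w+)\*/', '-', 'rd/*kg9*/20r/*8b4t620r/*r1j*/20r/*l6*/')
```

Matches: at [2:9] → '/*kg9*/'; at [22:29] → '/*r1j*/'; at [32:38] → '/*l6*/'.
Every occurrence is swapped for '-'.

'rd-20r/*8b4t620r-20r-'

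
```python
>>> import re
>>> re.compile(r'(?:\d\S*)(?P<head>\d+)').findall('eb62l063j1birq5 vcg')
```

['5']

Because there's exactly one group, `findall` drops the full match and keeps group 1 from the one hit.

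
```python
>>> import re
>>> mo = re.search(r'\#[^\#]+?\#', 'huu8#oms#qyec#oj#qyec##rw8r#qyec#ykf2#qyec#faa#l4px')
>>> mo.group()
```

`search` walks the string left to right and returns the first match it finds.
The match spans [4:9] → '#oms#'.

'#oms#'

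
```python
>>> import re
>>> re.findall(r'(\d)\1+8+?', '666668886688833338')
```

['6', '6', '3']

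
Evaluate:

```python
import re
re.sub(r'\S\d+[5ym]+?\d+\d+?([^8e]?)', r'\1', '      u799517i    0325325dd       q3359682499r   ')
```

'      i    dd       r   '

This matches a non-whitespace character, then one or more of a digit, then one or more of one of [5ym] (lazy); then one or more of a digit, then one or more of a digit (lazy); then optionally any character except [8e] (captured).
Matches: at [6:14] → 'u799517i'; at [18:26] → '0325325d'; at [34:46] → 'q3359682499r'.
Each match is replaced using the text its own group 1 captured.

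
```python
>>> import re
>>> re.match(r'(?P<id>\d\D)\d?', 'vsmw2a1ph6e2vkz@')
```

With `match`, the pattern is implicitly anchored at the beginning.
Here the string doesn't start with a match, so the call returns None.

None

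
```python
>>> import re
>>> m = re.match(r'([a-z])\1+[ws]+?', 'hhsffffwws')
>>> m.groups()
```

('h',)

After group 1 captures some text, `\1` only succeeds where that same text appears again.
With `match`, the pattern is implicitly anchored at the beginning.
The match spans [0:3] → 'hhs'.
Captured: group 1 = 'h'.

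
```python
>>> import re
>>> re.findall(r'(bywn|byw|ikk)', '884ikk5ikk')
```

['ikk', 'ikk']

Because there's exactly one group, `findall` drops the full match and keeps group 1 from each hit.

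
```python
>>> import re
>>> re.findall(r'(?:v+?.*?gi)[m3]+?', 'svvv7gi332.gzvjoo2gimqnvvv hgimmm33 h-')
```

['vvv7gi3', 'vjoo2gim', 'vvv hgim']

The pattern matches one or more of a literal 'v' (lazy), then zero or more of any character (lazy), then the literal 'gi' (non-capturing group); then one or more of one of [m3] (lazy).
`findall` yields the raw match text (3 of them) because the pattern has no groups.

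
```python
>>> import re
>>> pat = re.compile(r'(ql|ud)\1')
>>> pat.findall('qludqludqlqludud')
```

A backreference is literal: `\1` must see the identical characters the first group matched.
One capturing group, so `findall` returns just the captured substring from each match — 2 in all.

['ql', 'ud']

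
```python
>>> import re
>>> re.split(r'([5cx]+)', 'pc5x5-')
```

['p', 'c5x5', '-']

This matches one or more of one of [5cx] (captured).
Matches to split on: at [1:5] → 'c5x5'.
With a capturing group present, the delimiter's captured portion is kept in the result list.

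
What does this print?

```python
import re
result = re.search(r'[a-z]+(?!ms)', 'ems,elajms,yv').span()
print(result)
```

The negative lookahead/lookbehind blocks any match where the forbidden context is present.
Unlike `match`, `search` isn't anchored — it looks for the pattern anywhere in the string.
The match spans [0:3] → 'ems'.

(0, 3)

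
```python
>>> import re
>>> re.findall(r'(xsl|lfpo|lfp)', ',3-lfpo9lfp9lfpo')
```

Alternation tries branches left to right and keeps the first one that lets the overall match succeed at that position.
With a single group, `findall` returns only what that group captured — 3 items.

['lfpo', 'lfp', 'lfpo']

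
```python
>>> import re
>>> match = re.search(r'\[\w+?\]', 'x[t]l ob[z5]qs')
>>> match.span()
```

(1, 4)

Unlike `match`, `search` isn't anchored — it looks for the pattern anywhere in the string.
The match spans [1:4] → '[t]'.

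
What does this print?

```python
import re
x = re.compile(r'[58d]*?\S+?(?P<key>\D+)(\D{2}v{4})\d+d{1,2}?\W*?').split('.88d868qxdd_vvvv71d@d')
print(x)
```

['', 'qxd', 'd_vvvv', '@d']

This matches zero or more of one of [58d] (lazy), then one or more of a non-whitespace character (lazy); then one or more of a non-digit (captured as 'key'); then exactly 2 of a non-digit, then exactly 4 of the literal 'v' (captured); then one or more of a digit, then 1 to 2 of the literal 'd' (lazy), then zero or more of a non-word character (lazy).
Matches to split on: at [0:19] → '.88d868qxdd_vvvv71d'.
Because the pattern has a capturing group, `split` also inserts each captured text between the pieces.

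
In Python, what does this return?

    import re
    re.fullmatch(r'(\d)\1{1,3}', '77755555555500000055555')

None

`\1` is not a pattern — it's the concrete string captured by group 1, re-applied verbatim.
`fullmatch` succeeds only if the pattern covers the string from start to end.
Here the string isn't matched end-to-end, so the call returns None.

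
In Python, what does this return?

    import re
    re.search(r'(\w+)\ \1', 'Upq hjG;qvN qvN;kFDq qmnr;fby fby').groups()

('qvN',)

The match spans [8:15] → 'qvN qvN'.
Captured: group 1 = 'qvN'.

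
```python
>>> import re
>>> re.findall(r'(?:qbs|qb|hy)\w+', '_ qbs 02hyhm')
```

['qbs', 'hyhm']

No capturing groups, so `findall` returns the 2 full match strings.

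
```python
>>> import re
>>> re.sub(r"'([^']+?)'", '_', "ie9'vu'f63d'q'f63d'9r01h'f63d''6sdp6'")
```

`sub` substitutes '_' at each match site.

"ie9_f63d_f63d_f63d'_"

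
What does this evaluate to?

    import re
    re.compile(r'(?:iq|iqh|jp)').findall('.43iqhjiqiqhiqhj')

Branches in `(...|...)` are attempted left-to-right; the first branch that allows the whole pattern to succeed is taken.
No capturing groups, so `findall` returns the 4 full match strings.

['iq', 'iq', 'iq', 'iq']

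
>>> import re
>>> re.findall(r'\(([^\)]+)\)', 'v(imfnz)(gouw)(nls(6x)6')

`findall` collects group 1 from each match (3 total).

['imfnz', 'gouw', 'nls(6x']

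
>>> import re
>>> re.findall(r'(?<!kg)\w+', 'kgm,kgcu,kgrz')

The negative lookahead/lookbehind blocks any match where the forbidden context is present.
Matches: at [0:3] → 'kgm'; at [4:8] → 'kgcu'; at [9:13] → 'kgrz'.
With no groups in the pattern, `findall` gives back each whole match — 3 here.

['kgm', 'kgcu', 'kgrz']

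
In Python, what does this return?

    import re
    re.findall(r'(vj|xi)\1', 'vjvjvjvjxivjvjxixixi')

`\1` has to match the exact text group 1 already captured.
Matches: at [0:4] match 'vjvj', group 1 = 'vj'; at [4:8] match 'vjvj', group 1 = 'vj'; at [10:14] match 'vjvj', group 1 = 'vj'; at [14:18] match 'xixi', group 1 = 'xi'.
With a single group, `findall` returns only what that group captured — 4 items.

['vj', 'vj', 'vj', 'xi']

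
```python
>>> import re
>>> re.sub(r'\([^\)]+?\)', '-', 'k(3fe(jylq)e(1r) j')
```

Matches: at [1:11] → '(3fe(jylq)'; at [12:16] → '(1r)'.
Every occurrence is swapped for '-'.

'k-e- j'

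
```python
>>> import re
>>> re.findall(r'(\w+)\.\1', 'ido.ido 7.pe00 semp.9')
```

['ido']

A backreference is literal: `\1` must see the identical characters the first group matched.
Walking the string: at [0:7] match 'ido.ido', group 1 = 'ido'.
With a single group, `findall` returns only what that group captured — 1 item.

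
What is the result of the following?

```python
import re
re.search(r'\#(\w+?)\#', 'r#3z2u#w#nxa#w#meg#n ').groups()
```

('3z2u',)

`search` walks the string left to right and returns the first match it finds.
The match spans [1:7] → '#3z2u#'.
Captured: group 1 = '3z2u'.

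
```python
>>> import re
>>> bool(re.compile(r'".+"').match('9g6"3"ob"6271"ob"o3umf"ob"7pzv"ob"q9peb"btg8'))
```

False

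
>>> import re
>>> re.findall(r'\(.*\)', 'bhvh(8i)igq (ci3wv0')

['(8i)']

No capturing groups, so `findall` returns the 1 full match string.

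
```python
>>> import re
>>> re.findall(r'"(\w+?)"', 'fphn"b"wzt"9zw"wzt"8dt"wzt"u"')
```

Scanning left to right: at [4:7] match '"b"', group 1 = 'b'; at [10:15] match '"9zw"', group 1 = '9zw'; at [18:23] match '"8dt"', group 1 = '8dt'; at [26:29] match '"u"', group 1 = 'u'.
One capturing group, so `findall` returns just the captured substring from each match — 4 in all.

['b', '9zw', '8dt', 'u']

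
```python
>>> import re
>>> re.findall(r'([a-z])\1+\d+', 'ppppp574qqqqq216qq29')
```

['p', 'q', 'q']

A backreference is literal: `\1` must see the identical characters the first group matched.
`findall` collects group 1 from each match (3 total).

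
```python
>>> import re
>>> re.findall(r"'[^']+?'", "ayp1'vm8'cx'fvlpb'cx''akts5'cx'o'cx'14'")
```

["'vm8'", "'fvlpb'", "'akts5'", "'o'", "'14'"]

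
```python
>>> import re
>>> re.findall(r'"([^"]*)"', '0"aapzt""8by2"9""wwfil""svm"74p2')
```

['aapzt', '8by2', '', '']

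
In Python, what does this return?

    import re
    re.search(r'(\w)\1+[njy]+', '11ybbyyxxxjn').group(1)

'1'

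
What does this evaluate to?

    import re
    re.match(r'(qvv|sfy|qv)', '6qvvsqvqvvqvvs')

`match` is anchored at position 0; if the pattern doesn't fit there, it returns None.
Here the pattern fails at index 0, so the call returns None.

None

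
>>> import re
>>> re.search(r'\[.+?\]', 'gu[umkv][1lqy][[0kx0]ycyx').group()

'[umkv]'

Lazy quantifiers expand one character at a time until the remainder of the pattern can match.
Unlike `match`, `search` isn't anchored — it looks for the pattern anywhere in the string.
The match spans [2:8] → '[umkv]'.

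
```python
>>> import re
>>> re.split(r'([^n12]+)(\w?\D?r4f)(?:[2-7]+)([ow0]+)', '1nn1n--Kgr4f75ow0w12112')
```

This matches one or more of any character except [n12] (captured); then optionally a word character, then optionally a non-digit, then the literal 'r4f' (captured); then one or more of a character in [2-7] (non-capturing group); then one or more of one of [ow0] (captured).
Matches to split on: at [5:18] → '--Kgr4f75ow0w'.
Because the pattern has a capturing group, `split` also inserts each captured text between the pieces.

['1nn1n', '--Kg', 'r4f', 'ow0w', '12112']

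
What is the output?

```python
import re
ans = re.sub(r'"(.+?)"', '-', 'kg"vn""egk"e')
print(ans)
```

kg--e

A non-greedy quantifier consumes as few characters as it can — just enough that the remainder of the pattern still matches from where it stops; whatever follows it matches normally.
Matches: at [2:6] → '"vn"'; at [6:11] → '"egk"'.
Each match is replaced by '-'.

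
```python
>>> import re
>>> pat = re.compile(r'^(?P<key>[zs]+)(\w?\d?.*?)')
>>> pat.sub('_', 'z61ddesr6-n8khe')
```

'_ddesr6-n8khe'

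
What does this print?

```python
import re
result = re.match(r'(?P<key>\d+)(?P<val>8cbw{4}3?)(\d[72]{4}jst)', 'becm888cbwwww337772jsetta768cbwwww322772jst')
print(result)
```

None

The pattern matches one or more of a digit (captured as 'key'); then the literal '8cb', then exactly 4 of the literal 'w', then optionally the literal '3' (captured as 'val'); then a digit, then exactly 4 of one of [72], then the literal 'jst' (captured).
`match` is anchored at position 0; if the pattern doesn't fit there, it returns None.
Here position 0 doesn't satisfy it, so the call returns None.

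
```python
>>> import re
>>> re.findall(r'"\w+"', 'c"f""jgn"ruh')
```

Walking the string: at [1:4] → '"f"'; at [4:9] → '"jgn"'.
`findall` yields the raw match text (2 of them) because the pattern has no groups.

['"f"', '"jgn"']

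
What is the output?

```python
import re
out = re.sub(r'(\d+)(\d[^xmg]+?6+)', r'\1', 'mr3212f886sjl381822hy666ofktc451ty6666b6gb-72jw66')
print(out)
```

Pattern: one or more of a digit (captured); then a digit, then one or more of any character except [xmg] (lazy), then one or more of a literal '6' (captured).
With the lazy modifier that quantifier settles for the fewest repetitions that let the rest of the pattern succeed (the atoms after it are unaffected and can still be greedy).
Matches: at [2:10] → '3212f886'; at [13:24] → '381822hy666'; at [29:38] → '451ty6666'; at [43:49] → '72jw66'.
The replacement refers to a captured group, so each match is rewritten using its own captured text.

mr321sjl38182ofktc45b6gb-7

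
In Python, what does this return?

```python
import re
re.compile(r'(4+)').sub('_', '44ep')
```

This matches one or more of a literal '4' (captured).
`sub` substitutes '_' at each match site.

'_ep'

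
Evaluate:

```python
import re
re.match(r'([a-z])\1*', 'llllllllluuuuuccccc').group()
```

'lllllllll'

`\1` is not a pattern — it's the concrete string captured by group 1, re-applied verbatim.
With `match`, the pattern is implicitly anchored at the beginning.
The match spans [0:9] → 'lllllllll'.
Captured: group 1 = 'l'.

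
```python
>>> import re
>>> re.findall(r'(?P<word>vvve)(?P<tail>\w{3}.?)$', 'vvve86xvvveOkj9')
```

[('vvve', 'Okj9')]

Pattern: a literal 'v', then the literal 'vve' (captured as 'word'); then exactly 3 of a word character, then optionally any character (captured as 'tail'); then anchored at the end.
Scanning left to right: at [7:15] match 'vvveOkj9', groups = ('vvve', 'Okj9').
`findall` packs the 2 group values into a tuple for every match.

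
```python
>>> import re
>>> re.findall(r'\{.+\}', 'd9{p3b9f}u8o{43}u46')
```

Walking the string: at [2:16] → '{p3b9f}u8o{43}'.
Since nothing is captured, `findall` lists the 1 matched substring directly.

['{p3b9f}u8o{43}']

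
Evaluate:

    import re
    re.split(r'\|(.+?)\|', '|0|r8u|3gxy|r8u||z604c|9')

['', '0', 'r8u', '3gxy', 'r8u', '|z604c', '9']

Matches to split on: at [0:3] → '|0|'; at [6:12] → '|3gxy|'; at [15:23] → '||z604c|'.
With a capturing group present, the delimiter's captured portion is kept in the result list.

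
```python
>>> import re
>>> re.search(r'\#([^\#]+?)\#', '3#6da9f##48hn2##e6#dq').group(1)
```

'6da9f'

The match spans [1:8] → '#6da9f#'.
Captured: group 1 = '6da9f'.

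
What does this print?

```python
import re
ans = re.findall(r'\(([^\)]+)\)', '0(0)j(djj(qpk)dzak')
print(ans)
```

Because there's exactly one group, `findall` drops the full match and keeps group 1 from each hit.

['0', 'djj(qpk']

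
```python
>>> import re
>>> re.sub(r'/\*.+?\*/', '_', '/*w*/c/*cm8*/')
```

'_c_'

With the lazy modifier that quantifier settles for the fewest repetitions that let the rest of the pattern succeed (the atoms after it are unaffected and can still be greedy).
Every occurrence is swapped for '_'.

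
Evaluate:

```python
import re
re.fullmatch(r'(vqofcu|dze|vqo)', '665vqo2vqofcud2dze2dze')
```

`re.fullmatch` is like wrapping the pattern in `^…$` (in single-line mode).
Here the pattern can't cover the whole string, so the call returns None.

None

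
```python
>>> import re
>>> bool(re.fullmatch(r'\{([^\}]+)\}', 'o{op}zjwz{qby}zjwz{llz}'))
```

For `fullmatch`, every character of the input must be accounted for by the pattern.
Here the pattern can't cover the whole string, so the call returns None, and `bool(None)` is False.

False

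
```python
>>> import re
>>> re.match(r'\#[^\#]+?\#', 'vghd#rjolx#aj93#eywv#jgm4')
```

`re.match` won't scan ahead — the pattern has to work from the very first character.
Here the pattern fails at index 0, so the call returns None.

None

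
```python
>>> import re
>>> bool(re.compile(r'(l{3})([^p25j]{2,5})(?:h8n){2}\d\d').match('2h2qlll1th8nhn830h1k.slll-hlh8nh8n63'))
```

False

With `match`, the pattern is implicitly anchored at the beginning.
Here the pattern fails at index 0, so the call returns None, and `bool(None)` is False.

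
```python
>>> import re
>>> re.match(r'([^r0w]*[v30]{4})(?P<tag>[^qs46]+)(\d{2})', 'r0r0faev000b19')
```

None

The pattern matches zero or more of any character except [r0w], then exactly 4 of one of [v30] (captured); then one or more of any character except [qs46] (captured as 'tag'); then exactly 2 of a digit (captured).
`re.match` only tries the pattern at the start of the string.
Here position 0 doesn't satisfy it, so the call returns None.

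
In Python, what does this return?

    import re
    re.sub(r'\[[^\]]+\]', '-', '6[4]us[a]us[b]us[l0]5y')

Matches: at [1:4] → '[4]'; at [6:9] → '[a]'; at [11:14] → '[b]'; at [16:20] → '[l0]'.
Each match is replaced by '-'.

'6-us-us-us-5y'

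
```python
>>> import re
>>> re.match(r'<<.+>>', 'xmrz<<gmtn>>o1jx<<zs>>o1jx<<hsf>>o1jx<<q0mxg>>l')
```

None

`re.match` won't scan ahead — the pattern has to work from the very first character.
Here the pattern fails at index 0, so the call returns None.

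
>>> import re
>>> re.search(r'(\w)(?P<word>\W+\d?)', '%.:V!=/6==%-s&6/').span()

(3, 8)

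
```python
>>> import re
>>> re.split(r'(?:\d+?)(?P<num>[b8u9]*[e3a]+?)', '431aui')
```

['', '3', '', 'a', 'ui']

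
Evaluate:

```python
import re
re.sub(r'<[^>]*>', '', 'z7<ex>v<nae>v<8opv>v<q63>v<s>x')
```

'z7vvvvx'

Matches: at [2:6] → '<ex>'; at [7:12] → '<nae>'; at [13:19] → '<8opv>'; at [20:25] → '<q63>'; at [26:29] → '<s>'.
Each match is replaced by ''.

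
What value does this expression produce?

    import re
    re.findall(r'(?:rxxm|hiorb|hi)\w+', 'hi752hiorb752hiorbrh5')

`findall` yields the raw match text (1 of them) because the pattern has no groups.

['hi752hiorb752hiorbrh5']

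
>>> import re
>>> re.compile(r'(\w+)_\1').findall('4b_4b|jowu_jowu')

['4b', 'jowu']

`\1` has to match the exact text group 1 already captured.
Walking the string: at [0:5] match '4b_4b', group 1 = '4b'; at [6:15] match 'jowu_jowu', group 1 = 'jowu'.
`findall` collects group 1 from each match (2 total).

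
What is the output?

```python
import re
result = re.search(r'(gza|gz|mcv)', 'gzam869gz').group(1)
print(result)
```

gza

The match spans [0:3] → 'gza'.
Captured: group 1 = 'gza'.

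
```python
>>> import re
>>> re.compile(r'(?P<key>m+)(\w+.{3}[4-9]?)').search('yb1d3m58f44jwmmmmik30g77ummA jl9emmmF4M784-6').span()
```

Pattern: one or more of a literal 'm' (captured as 'key'); then one or more of a word character, then exactly 3 of any character, then optionally a character in [4-9] (captured).
`re.search` tries every starting position until one works.
The match spans [5:32] → 'm58f44jwmmmmik30g77ummA jl9'.
Captured: group 1 = 'm', group 2 = '58f44jwmmmmik30g77ummA jl9'.

(5, 32)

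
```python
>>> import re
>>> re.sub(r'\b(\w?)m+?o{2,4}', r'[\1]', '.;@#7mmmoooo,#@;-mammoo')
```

'.;@#[7],#@;-mammoo'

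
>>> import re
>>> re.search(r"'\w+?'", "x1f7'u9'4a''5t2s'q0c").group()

Unlike `match`, `search` isn't anchored — it looks for the pattern anywhere in the string.
The match spans [4:8] → "'u9'".

"'u9'"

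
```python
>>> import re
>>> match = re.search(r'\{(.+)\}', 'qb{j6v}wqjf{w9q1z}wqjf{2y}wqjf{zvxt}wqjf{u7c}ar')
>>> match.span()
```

(2, 45)

The match spans [2:45] → '{j6v}wqjf{w9q1z}wqjf{2y}wqjf{zvxt}wqjf{u7c}'.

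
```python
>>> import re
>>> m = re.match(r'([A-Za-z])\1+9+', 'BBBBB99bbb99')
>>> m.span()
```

(0, 7)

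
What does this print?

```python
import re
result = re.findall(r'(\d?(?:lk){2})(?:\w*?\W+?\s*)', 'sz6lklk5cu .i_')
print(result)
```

['6lklk']

One capturing group, so `findall` returns just the captured substring from the one match — 1 in all.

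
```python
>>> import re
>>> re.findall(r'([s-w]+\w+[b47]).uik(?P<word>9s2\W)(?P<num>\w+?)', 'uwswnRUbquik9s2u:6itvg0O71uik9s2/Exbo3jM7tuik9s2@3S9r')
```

Pattern: one or more of a character in [s-w], then one or more of a word character, then one of [b47] (captured); then any character, then the literal 'uik'; then the literal '9s2', then a non-word character (captured as 'word'); then one or more of a word character (lazy) (captured as 'num').
A non-greedy quantifier consumes as few characters as it can — just enough that the remainder of the pattern still matches from where it stops; whatever follows it matches normally.
Matches: at [19:34] match 'tvg0O71uik9s2/E', groups = ('tvg0O7', '9s2/', 'E').
Multiple groups make `findall` return tuples — one 3-tuple for the one match.

[('tvg0O7', '9s2/', 'E')]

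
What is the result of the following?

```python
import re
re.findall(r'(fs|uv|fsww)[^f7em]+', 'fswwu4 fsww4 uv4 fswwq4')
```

`|` is ordered: at each position the engine commits to the first alternative that works.
Because there's exactly one group, `findall` drops the full match and keeps group 1 from each hit.

['fs', 'fs', 'fs']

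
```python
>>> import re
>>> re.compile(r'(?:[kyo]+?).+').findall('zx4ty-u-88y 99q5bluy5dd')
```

No capturing groups, so `findall` returns the 1 full match string.

['y-u-88y 99q5bluy5dd']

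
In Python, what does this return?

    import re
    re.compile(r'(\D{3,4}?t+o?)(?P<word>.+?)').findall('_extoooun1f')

[('_exto', 'o')]

Because the quantifier is non-greedy, it stops expanding at the earliest point where the rest of the pattern can succeed.
2 groups means the one result is a tuple of 2 captured strings — 1 here.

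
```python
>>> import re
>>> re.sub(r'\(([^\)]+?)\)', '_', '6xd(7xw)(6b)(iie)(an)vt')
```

Each match is replaced by '_'.

'6xd____vt'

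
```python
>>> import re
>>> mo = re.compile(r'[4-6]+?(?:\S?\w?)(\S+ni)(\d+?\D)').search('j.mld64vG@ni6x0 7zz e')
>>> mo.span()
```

This matches one or more of a character in [4-6] (lazy); then optionally a non-whitespace character, then optionally a word character (non-capturing group); then one or more of a non-whitespace character, then the literal 'ni' (captured); then one or more of a digit (lazy), then a non-digit (captured).
`search` walks the string left to right and returns the first match it finds.
The match spans [5:14] → '64vG@ni6x'.
Captured: group 1 = 'G@ni', group 2 = '6x'.

(5, 14)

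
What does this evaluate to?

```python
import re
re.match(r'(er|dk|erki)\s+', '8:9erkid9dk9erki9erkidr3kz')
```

None

`match` is anchored at position 0; if the pattern doesn't fit there, it returns None.
Here the pattern fails at index 0, so the call returns None.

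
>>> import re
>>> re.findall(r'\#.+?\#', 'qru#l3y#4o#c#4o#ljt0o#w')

['#l3y#', '#c#', '#ljt0o#']

Scanning left to right: at [3:8] → '#l3y#'; at [10:13] → '#c#'; at [15:22] → '#ljt0o#'.
`findall` yields the raw match text (3 of them) because the pattern has no groups.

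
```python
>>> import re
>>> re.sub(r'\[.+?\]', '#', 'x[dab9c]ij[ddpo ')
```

'x#ij[ddpo '

Matches: at [1:8] → '[dab9c]'.
Each match is replaced by '#'.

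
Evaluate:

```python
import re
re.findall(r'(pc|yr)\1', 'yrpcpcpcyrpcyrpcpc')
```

['pc', 'pc']

After group 1 captures some text, `\1` only succeeds where that same text appears again.
Walking the string: at [2:6] match 'pcpc', group 1 = 'pc'; at [14:18] match 'pcpc', group 1 = 'pc'.
Because there's exactly one group, `findall` drops the full match and keeps group 1 from each hit.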